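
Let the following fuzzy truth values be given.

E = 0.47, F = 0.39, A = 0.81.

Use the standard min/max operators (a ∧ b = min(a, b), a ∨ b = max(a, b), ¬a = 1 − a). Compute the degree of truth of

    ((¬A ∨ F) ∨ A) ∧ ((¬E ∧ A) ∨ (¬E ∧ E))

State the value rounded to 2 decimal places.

¬A = 1 − 0.81 = 0.19
¬A ∨ F = max(a, b) on (0.19, 0.39) = 0.39
(¬A ∨ F) ∨ A = max(a, b) on (0.39, 0.81) = 0.81
¬E = 1 − 0.47 = 0.53
¬E ∧ A = min(a, b) on (0.53, 0.81) = 0.53
¬E = 1 − 0.47 = 0.53
¬E ∧ E = min(a, b) on (0.53, 0.47) = 0.47
(¬E ∧ A) ∨ (¬E ∧ E) = max(a, b) on (0.53, 0.47) = 0.53
((¬A ∨ F) ∨ A) ∧ ((¬E ∧ A) ∨ (¬E ∧ E)) = min(a, b) on (0.81, 0.53) = 0.53

0.53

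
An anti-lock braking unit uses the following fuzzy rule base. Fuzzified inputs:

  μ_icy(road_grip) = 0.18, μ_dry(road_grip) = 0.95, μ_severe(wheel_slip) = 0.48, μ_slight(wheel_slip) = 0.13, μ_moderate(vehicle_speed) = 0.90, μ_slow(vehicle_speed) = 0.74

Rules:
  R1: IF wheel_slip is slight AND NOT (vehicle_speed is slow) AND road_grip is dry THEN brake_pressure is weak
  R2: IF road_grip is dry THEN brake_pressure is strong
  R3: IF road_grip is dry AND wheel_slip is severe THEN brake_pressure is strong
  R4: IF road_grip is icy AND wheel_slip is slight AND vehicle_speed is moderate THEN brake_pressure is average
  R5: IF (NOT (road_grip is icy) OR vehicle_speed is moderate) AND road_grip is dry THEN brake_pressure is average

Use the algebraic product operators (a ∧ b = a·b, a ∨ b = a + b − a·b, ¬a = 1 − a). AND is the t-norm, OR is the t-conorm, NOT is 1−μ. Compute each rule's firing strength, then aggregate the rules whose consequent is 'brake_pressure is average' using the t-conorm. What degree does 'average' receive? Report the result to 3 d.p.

R1: slight=0.13, ¬slow=1−0.74=0.26, dry=0.95; AND[a·b] → w = 0.0321
R2: dry=0.95 → w = 0.9500
R3: dry=0.95, severe=0.48; AND[a·b] → w = 0.4560
R4: icy=0.18, slight=0.13, moderate=0.90; AND[a·b] → w = 0.0211
R5: (¬icy=1−0.18=0.82 OR moderate=0.90) = 0.9820; AND[a·b] with dry=0.95 → w = 0.9329
Rules with consequent 'average': {R4, R5} → strengths 0.0211, 0.9329
Aggregate via t-conorm [a + b − a·b]: 0.9343

0.934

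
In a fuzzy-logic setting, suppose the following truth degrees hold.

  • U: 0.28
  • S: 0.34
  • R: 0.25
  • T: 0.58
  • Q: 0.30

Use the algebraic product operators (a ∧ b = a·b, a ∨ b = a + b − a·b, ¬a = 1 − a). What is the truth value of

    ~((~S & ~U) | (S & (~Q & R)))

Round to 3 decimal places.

0.494

~S = 1 − 0.3400 = 0.6600
~U = 1 − 0.2800 = 0.7200
~S & ~U = a·b on (0.6600, 0.7200) = 0.4752
~Q = 1 − 0.3000 = 0.7000
~Q & R = a·b on (0.7000, 0.2500) = 0.1750
S & (~Q & R) = a·b on (0.3400, 0.1750) = 0.0595
(~S & ~U) | (S & (~Q & R)) = a + b − a·b on (0.4752, 0.0595) = 0.5064
~((~S & ~U) | (S & (~Q & R))) = 1 − 0.5064 = 0.4936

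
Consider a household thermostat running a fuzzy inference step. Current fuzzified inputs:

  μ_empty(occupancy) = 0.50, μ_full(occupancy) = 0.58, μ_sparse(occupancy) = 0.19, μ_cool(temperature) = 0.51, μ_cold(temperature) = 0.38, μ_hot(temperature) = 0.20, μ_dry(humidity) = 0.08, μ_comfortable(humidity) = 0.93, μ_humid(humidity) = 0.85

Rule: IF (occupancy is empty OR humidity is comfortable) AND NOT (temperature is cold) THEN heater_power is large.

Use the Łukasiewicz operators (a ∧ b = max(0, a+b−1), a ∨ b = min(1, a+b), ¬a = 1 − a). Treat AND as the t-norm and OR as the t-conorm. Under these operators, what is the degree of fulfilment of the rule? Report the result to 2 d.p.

firing strength: (empty=0.50 OR comfortable=0.93) = 1.00; AND[max(0, a+b−1)] with ¬cold=1−0.38=0.62 → w = 0.62

0.62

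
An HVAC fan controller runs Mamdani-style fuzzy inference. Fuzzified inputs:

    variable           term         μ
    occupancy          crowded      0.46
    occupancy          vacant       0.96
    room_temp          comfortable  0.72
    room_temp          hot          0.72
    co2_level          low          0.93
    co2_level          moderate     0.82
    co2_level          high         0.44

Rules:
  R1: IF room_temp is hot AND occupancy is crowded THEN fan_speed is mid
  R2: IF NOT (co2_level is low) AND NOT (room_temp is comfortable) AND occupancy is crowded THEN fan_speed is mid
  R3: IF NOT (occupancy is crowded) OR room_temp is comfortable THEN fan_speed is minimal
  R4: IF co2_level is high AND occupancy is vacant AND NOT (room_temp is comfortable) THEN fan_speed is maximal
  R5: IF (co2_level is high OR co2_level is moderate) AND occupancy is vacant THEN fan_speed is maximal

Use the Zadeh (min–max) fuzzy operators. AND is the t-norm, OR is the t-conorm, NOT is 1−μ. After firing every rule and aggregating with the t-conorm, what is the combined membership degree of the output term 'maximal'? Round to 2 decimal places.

0.82

R1: hot=0.72, crowded=0.46; AND[min(a, b)] → w = 0.46
R2: ¬low=1−0.93=0.07, ¬comfortable=1−0.72=0.28, crowded=0.46; AND[min(a, b)] → w = 0.07
R3: ¬crowded=1−0.46=0.54, comfortable=0.72; OR[max(a, b)] → w = 0.72
R4: high=0.44, vacant=0.96, ¬comfortable=1−0.72=0.28; AND[min(a, b)] → w = 0.28
R5: (high=0.44 OR moderate=0.82) = 0.82; AND[min(a, b)] with vacant=0.96 → w = 0.82
Rules with consequent 'maximal': {R4, R5} → strengths 0.28, 0.82
Aggregate via t-conorm [max(a, b)]: 0.82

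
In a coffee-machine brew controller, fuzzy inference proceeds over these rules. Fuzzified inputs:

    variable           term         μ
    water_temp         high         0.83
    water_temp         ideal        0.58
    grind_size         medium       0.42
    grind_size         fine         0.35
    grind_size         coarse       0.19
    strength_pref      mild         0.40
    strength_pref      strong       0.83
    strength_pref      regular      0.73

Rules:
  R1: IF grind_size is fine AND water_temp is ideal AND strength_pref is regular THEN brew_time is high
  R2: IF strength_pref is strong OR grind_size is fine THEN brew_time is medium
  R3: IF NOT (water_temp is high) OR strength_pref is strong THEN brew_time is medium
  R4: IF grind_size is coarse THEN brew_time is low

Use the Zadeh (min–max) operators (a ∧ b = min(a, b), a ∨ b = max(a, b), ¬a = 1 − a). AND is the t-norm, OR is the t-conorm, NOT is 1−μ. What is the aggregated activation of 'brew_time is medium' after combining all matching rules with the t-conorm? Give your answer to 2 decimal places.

0.83

R1: fine=0.35, ideal=0.58, regular=0.73; AND[min(a, b)] → w = 0.35
R2: strong=0.83, fine=0.35; OR[max(a, b)] → w = 0.83
R3: ¬high=1−0.83=0.17, strong=0.83; OR[max(a, b)] → w = 0.83
R4: coarse=0.19 → w = 0.19
Rules with consequent 'medium': {R2, R3} → strengths 0.83, 0.83
Aggregate via t-conorm [max(a, b)]: 0.83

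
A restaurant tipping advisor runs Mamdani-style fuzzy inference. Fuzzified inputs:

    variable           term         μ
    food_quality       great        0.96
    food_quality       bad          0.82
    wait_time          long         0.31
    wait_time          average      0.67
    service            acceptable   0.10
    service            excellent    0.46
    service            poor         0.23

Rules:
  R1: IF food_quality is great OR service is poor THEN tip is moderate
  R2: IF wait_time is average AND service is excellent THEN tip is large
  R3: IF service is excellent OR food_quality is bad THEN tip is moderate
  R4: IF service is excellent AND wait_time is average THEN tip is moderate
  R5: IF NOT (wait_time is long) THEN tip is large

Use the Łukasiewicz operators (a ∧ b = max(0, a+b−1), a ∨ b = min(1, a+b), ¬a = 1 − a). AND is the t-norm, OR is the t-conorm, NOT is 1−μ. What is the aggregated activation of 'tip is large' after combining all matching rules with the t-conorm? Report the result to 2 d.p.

R1: great=0.96, poor=0.23; OR[min(1, a+b)] → w = 1.00
R2: average=0.67, excellent=0.46; AND[max(0, a+b−1)] → w = 0.13
R3: excellent=0.46, bad=0.82; OR[min(1, a+b)] → w = 1.00
R4: excellent=0.46, average=0.67; AND[max(0, a+b−1)] → w = 0.13
R5: ¬long=1−0.31=0.69 → w = 0.69
Rules with consequent 'large': {R2, R5} → strengths 0.13, 0.69
Aggregate via t-conorm [min(1, a+b)]: 0.82

0.82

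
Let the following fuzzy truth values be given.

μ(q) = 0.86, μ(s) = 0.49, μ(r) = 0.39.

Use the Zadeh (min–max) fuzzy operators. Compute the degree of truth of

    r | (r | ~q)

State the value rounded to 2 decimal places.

~q = 1 − 0.86 = 0.14
r | ~q = max(a, b) on (0.39, 0.14) = 0.39
r | (r | ~q) = max(a, b) on (0.39, 0.39) = 0.39

0.39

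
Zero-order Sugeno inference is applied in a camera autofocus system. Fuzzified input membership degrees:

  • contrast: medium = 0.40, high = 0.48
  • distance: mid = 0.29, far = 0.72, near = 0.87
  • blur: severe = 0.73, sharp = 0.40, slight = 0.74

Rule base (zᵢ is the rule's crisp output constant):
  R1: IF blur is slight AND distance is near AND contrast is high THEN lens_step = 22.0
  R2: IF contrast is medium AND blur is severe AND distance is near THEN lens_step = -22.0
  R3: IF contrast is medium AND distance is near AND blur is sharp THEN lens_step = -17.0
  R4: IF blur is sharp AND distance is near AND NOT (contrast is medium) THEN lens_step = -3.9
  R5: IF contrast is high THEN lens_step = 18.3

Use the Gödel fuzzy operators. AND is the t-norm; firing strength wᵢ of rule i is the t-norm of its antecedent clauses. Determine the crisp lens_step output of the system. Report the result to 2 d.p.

1.01

R1 (z=22.0): slight=0.74, near=0.87, high=0.48; AND[min(a, b)] → w = 0.48
R2 (z=-22.0): medium=0.40, severe=0.73, near=0.87; AND[min(a, b)] → w = 0.40
R3 (z=-17.0): medium=0.40, near=0.87, sharp=0.40; AND[min(a, b)] → w = 0.40
R4 (z=-3.9): sharp=0.40, near=0.87, ¬medium=1−0.40=0.60; AND[min(a, b)] → w = 0.40
R5 (z=18.3): high=0.48 → w = 0.48
Weighted average = (0.48·22.0 + 0.40·-22.0 + 0.40·-17.0 + 0.40·-3.9 + 0.48·18.3) / (0.48 + 0.40 + 0.40 + 0.40 + 0.48)
  = 2.1840 / 2.1600 = 1.01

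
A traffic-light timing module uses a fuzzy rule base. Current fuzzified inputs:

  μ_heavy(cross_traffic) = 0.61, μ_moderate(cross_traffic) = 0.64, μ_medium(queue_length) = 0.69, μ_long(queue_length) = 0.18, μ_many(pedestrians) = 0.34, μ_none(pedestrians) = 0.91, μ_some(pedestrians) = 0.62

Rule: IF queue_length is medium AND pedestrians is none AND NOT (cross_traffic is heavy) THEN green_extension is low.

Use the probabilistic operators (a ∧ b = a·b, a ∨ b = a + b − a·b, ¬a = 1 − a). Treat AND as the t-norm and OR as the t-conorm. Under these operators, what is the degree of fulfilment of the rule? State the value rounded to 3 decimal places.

0.245

firing strength: medium=0.69, none=0.91, ¬heavy=1−0.61=0.39; AND[a·b] → w = 0.2449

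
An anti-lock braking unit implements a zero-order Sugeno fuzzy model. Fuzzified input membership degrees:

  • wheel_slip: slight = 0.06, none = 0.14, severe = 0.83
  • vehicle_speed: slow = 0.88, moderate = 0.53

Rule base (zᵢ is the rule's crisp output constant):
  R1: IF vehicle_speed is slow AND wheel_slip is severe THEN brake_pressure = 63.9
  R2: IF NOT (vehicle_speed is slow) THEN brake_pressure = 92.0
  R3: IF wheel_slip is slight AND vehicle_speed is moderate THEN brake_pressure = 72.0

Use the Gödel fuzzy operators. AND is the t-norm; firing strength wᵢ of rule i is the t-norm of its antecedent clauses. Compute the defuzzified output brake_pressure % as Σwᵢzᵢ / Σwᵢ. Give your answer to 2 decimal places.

R1 (z=63.9): slow=0.88, severe=0.83; AND[min(a, b)] → w = 0.83
R2 (z=92.0): ¬slow=1−0.88=0.12 → w = 0.12
R3 (z=72.0): slight=0.06, moderate=0.53; AND[min(a, b)] → w = 0.06
Weighted average = (0.83·63.9 + 0.12·92.0 + 0.06·72.0) / (0.83 + 0.12 + 0.06)
  = 68.3970 / 1.0100 = 67.72

67.72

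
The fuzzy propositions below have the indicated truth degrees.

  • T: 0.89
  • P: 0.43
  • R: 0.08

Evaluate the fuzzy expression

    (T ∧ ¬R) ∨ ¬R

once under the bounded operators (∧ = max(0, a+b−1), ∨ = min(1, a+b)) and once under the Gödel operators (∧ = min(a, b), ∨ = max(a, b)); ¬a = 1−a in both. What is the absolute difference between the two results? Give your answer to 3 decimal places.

0.080

Under bounded:
  ¬R = 1 − 0.08 = 0.92
  T ∧ ¬R = max(0, a+b−1) on (0.89, 0.92) = 0.81
  ¬R = 1 − 0.08 = 0.92
  (T ∧ ¬R) ∨ ¬R = min(1, a+b) on (0.81, 0.92) = 1.00
  → value = 1.0000
Under Gödel:
  ¬R = 1 − 0.08 = 0.92
  T ∧ ¬R = min(a, b) on (0.89, 0.92) = 0.89
  ¬R = 1 − 0.08 = 0.92
  (T ∧ ¬R) ∨ ¬R = max(a, b) on (0.89, 0.92) = 0.92
  → value = 0.9200
|1.0000 − 0.9200| = 0.080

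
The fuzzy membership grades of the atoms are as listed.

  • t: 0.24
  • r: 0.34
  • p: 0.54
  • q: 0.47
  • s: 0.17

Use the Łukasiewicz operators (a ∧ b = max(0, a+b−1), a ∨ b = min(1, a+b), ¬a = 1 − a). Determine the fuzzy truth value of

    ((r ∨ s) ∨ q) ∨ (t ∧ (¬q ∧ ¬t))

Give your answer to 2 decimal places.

r ∨ s = min(1, a+b) on (0.34, 0.17) = 0.51
(r ∨ s) ∨ q = min(1, a+b) on (0.51, 0.47) = 0.98
¬q = 1 − 0.47 = 0.53
¬t = 1 − 0.24 = 0.76
¬q ∧ ¬t = max(0, a+b−1) on (0.53, 0.76) = 0.29
t ∧ (¬q ∧ ¬t) = max(0, a+b−1) on (0.24, 0.29) = 0.00
((r ∨ s) ∨ q) ∨ (t ∧ (¬q ∧ ¬t)) = min(1, a+b) on (0.98, 0.00) = 0.98

0.98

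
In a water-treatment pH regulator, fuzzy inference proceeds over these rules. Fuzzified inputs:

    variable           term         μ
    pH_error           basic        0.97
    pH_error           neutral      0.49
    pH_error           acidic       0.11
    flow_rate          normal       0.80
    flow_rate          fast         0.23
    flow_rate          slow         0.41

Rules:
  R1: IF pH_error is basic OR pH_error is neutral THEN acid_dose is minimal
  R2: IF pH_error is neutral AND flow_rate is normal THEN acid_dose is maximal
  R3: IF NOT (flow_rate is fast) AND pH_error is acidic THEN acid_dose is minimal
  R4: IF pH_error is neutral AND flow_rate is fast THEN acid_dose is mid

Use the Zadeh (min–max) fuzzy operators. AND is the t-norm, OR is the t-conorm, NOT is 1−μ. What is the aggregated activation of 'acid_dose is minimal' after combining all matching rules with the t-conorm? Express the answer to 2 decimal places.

0.97

R1: basic=0.97, neutral=0.49; OR[max(a, b)] → w = 0.97
R2: neutral=0.49, normal=0.80; AND[min(a, b)] → w = 0.49
R3: ¬fast=1−0.23=0.77, acidic=0.11; AND[min(a, b)] → w = 0.11
R4: neutral=0.49, fast=0.23; AND[min(a, b)] → w = 0.23
Rules with consequent 'minimal': {R1, R3} → strengths 0.97, 0.11
Aggregate via t-conorm [max(a, b)]: 0.97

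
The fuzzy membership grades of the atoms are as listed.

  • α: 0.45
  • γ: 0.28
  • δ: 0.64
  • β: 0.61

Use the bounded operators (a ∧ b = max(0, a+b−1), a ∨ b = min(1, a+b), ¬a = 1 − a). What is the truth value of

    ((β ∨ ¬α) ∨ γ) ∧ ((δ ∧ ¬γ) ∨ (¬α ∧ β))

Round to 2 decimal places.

0.52

¬α = 1 − 0.45 = 0.55
β ∨ ¬α = min(1, a+b) on (0.61, 0.55) = 1.00
(β ∨ ¬α) ∨ γ = min(1, a+b) on (1.00, 0.28) = 1.00
¬γ = 1 − 0.28 = 0.72
δ ∧ ¬γ = max(0, a+b−1) on (0.64, 0.72) = 0.36
¬α = 1 − 0.45 = 0.55
¬α ∧ β = max(0, a+b−1) on (0.55, 0.61) = 0.16
(δ ∧ ¬γ) ∨ (¬α ∧ β) = min(1, a+b) on (0.36, 0.16) = 0.52
((β ∨ ¬α) ∨ γ) ∧ ((δ ∧ ¬γ) ∨ (¬α ∧ β)) = max(0, a+b−1) on (1.00, 0.52) = 0.52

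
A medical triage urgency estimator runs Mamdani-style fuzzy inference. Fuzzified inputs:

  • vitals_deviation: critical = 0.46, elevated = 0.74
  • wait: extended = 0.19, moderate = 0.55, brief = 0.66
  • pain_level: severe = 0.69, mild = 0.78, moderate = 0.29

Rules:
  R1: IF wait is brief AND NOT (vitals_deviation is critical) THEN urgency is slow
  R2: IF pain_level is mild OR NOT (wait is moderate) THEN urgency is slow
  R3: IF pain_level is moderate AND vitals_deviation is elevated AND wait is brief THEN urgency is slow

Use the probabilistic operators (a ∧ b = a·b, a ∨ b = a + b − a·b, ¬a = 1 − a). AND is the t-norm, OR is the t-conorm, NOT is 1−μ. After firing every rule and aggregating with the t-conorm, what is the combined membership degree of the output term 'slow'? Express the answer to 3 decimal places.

R1: brief=0.66, ¬critical=1−0.46=0.54; AND[a·b] → w = 0.3564
R2: mild=0.78, ¬moderate=1−0.55=0.45; OR[a + b − a·b] → w = 0.8790
R3: moderate=0.29, elevated=0.74, brief=0.66; AND[a·b] → w = 0.1416
Rules with consequent 'slow': {R1, R2, R3} → strengths 0.3564, 0.8790, 0.1416
Aggregate via t-conorm [a + b − a·b]: 0.9332

0.933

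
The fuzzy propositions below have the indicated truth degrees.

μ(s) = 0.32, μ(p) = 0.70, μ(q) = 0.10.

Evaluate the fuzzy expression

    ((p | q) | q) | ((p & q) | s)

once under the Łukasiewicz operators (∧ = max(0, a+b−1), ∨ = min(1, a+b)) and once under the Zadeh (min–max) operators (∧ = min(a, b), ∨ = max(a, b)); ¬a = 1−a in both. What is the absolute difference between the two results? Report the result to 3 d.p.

0.300

Under Łukasiewicz:
  p | q = min(1, a+b) on (0.70, 0.10) = 0.80
  (p | q) | q = min(1, a+b) on (0.80, 0.10) = 0.90
  p & q = max(0, a+b−1) on (0.70, 0.10) = 0.00
  (p & q) | s = min(1, a+b) on (0.00, 0.32) = 0.32
  ((p | q) | q) | ((p & q) | s) = min(1, a+b) on (0.90, 0.32) = 1.00
  → value = 1.0000
Under Zadeh (min–max):
  p | q = max(a, b) on (0.70, 0.10) = 0.70
  (p | q) | q = max(a, b) on (0.70, 0.10) = 0.70
  p & q = min(a, b) on (0.70, 0.10) = 0.10
  (p & q) | s = max(a, b) on (0.10, 0.32) = 0.32
  ((p | q) | q) | ((p & q) | s) = max(a, b) on (0.70, 0.32) = 0.70
  → value = 0.7000
|1.0000 − 0.7000| = 0.300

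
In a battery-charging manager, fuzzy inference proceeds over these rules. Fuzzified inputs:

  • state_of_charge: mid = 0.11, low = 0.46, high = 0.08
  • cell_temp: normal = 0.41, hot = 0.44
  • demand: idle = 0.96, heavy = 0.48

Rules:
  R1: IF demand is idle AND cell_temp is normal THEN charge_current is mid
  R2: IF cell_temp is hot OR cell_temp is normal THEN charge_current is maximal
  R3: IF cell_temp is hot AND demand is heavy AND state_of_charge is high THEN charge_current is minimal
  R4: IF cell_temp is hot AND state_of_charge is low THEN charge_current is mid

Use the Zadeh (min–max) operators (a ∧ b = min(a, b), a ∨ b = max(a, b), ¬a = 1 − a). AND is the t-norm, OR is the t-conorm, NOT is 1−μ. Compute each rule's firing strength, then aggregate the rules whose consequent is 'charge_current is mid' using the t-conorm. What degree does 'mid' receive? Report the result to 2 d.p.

R1: idle=0.96, normal=0.41; AND[min(a, b)] → w = 0.41
R2: hot=0.44, normal=0.41; OR[max(a, b)] → w = 0.44
R3: hot=0.44, heavy=0.48, high=0.08; AND[min(a, b)] → w = 0.08
R4: hot=0.44, low=0.46; AND[min(a, b)] → w = 0.44
Rules with consequent 'mid': {R1, R4} → strengths 0.41, 0.44
Aggregate via t-conorm [max(a, b)]: 0.44

0.44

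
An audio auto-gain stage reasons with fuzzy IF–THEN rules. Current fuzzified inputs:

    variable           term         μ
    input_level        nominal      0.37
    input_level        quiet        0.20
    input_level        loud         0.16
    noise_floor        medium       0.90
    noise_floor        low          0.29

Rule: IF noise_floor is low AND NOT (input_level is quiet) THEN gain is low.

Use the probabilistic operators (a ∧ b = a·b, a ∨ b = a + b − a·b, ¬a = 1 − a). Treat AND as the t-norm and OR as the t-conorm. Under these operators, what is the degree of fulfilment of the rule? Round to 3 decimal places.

0.232

firing strength: low=0.29, ¬quiet=1−0.20=0.80; AND[a·b] → w = 0.2320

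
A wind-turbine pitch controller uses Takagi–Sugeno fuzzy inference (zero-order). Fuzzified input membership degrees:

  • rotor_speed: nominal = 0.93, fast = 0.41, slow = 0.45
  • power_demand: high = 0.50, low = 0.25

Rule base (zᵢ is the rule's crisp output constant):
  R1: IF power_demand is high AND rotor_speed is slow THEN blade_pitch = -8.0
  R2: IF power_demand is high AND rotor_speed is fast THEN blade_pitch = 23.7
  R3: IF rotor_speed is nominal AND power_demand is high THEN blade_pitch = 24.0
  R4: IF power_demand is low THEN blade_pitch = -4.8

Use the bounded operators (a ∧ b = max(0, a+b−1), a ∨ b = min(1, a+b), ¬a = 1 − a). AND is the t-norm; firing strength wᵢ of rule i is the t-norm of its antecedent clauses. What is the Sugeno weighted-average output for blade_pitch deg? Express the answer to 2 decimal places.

13.41

R1 (z=-8.0): high=0.50, slow=0.45; AND[max(0, a+b−1)] → w = 0.00
R2 (z=23.7): high=0.50, fast=0.41; AND[max(0, a+b−1)] → w = 0.00
R3 (z=24.0): nominal=0.93, high=0.50; AND[max(0, a+b−1)] → w = 0.43
R4 (z=-4.8): low=0.25 → w = 0.25
Weighted average = (0.00·-8.0 + 0.00·23.7 + 0.43·24.0 + 0.25·-4.8) / (0.00 + 0.00 + 0.43 + 0.25)
  = 9.1200 / 0.6800 = 13.41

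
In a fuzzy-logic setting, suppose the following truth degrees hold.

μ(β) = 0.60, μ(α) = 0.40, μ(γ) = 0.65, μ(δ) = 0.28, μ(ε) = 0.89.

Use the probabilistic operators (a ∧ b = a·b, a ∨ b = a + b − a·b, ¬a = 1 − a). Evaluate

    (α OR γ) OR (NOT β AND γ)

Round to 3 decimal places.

α OR γ = a + b − a·b on (0.4000, 0.6500) = 0.7900
NOT β = 1 − 0.6000 = 0.4000
NOT β AND γ = a·b on (0.4000, 0.6500) = 0.2600
(α OR γ) OR (NOT β AND γ) = a + b − a·b on (0.7900, 0.2600) = 0.8446

0.845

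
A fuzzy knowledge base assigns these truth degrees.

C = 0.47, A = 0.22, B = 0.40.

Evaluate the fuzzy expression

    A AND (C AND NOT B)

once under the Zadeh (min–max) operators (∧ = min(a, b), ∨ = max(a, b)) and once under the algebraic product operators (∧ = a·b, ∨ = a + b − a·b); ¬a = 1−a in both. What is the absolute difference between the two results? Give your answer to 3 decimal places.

0.158

Under Zadeh (min–max):
  NOT B = 1 − 0.40 = 0.60
  C AND NOT B = min(a, b) on (0.47, 0.60) = 0.47
  A AND (C AND NOT B) = min(a, b) on (0.22, 0.47) = 0.22
  → value = 0.2200
Under algebraic product:
  NOT B = 1 − 0.4000 = 0.6000
  C AND NOT B = a·b on (0.4700, 0.6000) = 0.2820
  A AND (C AND NOT B) = a·b on (0.2200, 0.2820) = 0.0620
  → value = 0.0620
|0.2200 − 0.0620| = 0.158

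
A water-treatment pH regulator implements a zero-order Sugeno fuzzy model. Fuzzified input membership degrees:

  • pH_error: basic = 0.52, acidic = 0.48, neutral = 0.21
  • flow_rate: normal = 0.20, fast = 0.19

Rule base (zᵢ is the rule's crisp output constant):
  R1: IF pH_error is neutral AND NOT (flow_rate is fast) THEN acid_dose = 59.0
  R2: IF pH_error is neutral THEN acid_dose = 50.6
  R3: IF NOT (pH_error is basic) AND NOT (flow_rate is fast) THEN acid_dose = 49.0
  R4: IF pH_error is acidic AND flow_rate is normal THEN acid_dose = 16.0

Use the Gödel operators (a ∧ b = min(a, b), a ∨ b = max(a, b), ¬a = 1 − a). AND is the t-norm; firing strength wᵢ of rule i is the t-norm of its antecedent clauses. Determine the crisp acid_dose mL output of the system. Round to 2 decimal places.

R1 (z=59.0): neutral=0.21, ¬fast=1−0.19=0.81; AND[min(a, b)] → w = 0.21
R2 (z=50.6): neutral=0.21 → w = 0.21
R3 (z=49.0): ¬basic=1−0.52=0.48, ¬fast=1−0.19=0.81; AND[min(a, b)] → w = 0.48
R4 (z=16.0): acidic=0.48, normal=0.20; AND[min(a, b)] → w = 0.20
Weighted average = (0.21·59.0 + 0.21·50.6 + 0.48·49.0 + 0.20·16.0) / (0.21 + 0.21 + 0.48 + 0.20)
  = 49.7360 / 1.1000 = 45.21

45.21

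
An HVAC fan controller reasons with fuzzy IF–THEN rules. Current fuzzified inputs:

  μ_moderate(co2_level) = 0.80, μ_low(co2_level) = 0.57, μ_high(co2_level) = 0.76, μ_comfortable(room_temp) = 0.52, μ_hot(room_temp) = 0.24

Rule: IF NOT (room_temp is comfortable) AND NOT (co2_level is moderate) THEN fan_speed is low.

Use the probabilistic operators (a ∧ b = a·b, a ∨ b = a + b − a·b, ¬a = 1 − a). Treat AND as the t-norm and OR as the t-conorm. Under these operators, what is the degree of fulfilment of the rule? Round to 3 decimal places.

firing strength: ¬comfortable=1−0.52=0.48, ¬moderate=1−0.80=0.20; AND[a·b] → w = 0.0960

0.096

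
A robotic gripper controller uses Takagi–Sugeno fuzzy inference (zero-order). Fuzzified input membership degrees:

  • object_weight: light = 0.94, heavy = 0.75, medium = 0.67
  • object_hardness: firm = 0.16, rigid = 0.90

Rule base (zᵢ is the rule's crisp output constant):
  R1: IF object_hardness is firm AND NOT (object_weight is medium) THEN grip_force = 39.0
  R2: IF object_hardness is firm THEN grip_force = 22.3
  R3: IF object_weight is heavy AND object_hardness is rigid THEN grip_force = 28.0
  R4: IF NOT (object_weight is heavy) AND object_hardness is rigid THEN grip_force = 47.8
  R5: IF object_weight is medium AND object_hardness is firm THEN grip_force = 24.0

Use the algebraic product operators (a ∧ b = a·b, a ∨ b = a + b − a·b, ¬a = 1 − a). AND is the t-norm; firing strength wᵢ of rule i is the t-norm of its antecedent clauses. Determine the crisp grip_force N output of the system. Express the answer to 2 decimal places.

R1 (z=39.0): firm=0.16, ¬medium=1−0.67=0.33; AND[a·b] → w = 0.0528
R2 (z=22.3): firm=0.16 → w = 0.1600
R3 (z=28.0): heavy=0.75, rigid=0.90; AND[a·b] → w = 0.6750
R4 (z=47.8): ¬heavy=1−0.75=0.25, rigid=0.90; AND[a·b] → w = 0.2250
R5 (z=24.0): medium=0.67, firm=0.16; AND[a·b] → w = 0.1072
Weighted average = (0.0528·39.0 + 0.1600·22.3 + 0.6750·28.0 + 0.2250·47.8 + 0.1072·24.0) / (0.0528 + 0.1600 + 0.6750 + 0.2250 + 0.1072)
  = 37.8550 / 1.2200 = 31.03

31.03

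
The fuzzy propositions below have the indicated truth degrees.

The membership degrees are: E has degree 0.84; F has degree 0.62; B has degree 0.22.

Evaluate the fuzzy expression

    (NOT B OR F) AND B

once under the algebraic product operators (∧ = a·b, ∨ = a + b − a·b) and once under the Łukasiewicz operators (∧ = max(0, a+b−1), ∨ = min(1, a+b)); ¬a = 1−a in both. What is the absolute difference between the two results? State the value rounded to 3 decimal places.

Under algebraic product:
  NOT B = 1 − 0.2200 = 0.7800
  NOT B OR F = a + b − a·b on (0.7800, 0.6200) = 0.9164
  (NOT B OR F) AND B = a·b on (0.9164, 0.2200) = 0.2016
  → value = 0.2016
Under Łukasiewicz:
  NOT B = 1 − 0.22 = 0.78
  NOT B OR F = min(1, a+b) on (0.78, 0.62) = 1.00
  (NOT B OR F) AND B = max(0, a+b−1) on (1.00, 0.22) = 0.22
  → value = 0.2200
|0.2016 − 0.2200| = 0.018

0.018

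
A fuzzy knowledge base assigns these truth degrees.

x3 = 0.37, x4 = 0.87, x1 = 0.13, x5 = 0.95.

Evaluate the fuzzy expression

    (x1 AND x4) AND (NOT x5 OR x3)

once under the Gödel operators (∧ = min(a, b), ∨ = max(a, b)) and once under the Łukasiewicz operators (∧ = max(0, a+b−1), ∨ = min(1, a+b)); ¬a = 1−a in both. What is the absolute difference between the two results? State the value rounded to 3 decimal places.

0.130

Under Gödel:
  x1 AND x4 = min(a, b) on (0.13, 0.87) = 0.13
  NOT x5 = 1 − 0.95 = 0.05
  NOT x5 OR x3 = max(a, b) on (0.05, 0.37) = 0.37
  (x1 AND x4) AND (NOT x5 OR x3) = min(a, b) on (0.13, 0.37) = 0.13
  → value = 0.1300
Under Łukasiewicz:
  x1 AND x4 = max(0, a+b−1) on (0.13, 0.87) = 0.00
  NOT x5 = 1 − 0.95 = 0.05
  NOT x5 OR x3 = min(1, a+b) on (0.05, 0.37) = 0.42
  (x1 AND x4) AND (NOT x5 OR x3) = max(0, a+b−1) on (0.00, 0.42) = 0.00
  → value = 0.0000
|0.1300 − 0.0000| = 0.130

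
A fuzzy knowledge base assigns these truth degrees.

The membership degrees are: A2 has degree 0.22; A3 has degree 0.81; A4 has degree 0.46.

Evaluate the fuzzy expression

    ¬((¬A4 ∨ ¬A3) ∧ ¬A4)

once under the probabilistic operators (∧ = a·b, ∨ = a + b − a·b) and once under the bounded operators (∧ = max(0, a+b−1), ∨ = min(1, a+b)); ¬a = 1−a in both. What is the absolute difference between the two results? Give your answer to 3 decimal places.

Under probabilistic:
  ¬A4 = 1 − 0.4600 = 0.5400
  ¬A3 = 1 − 0.8100 = 0.1900
  ¬A4 ∨ ¬A3 = a + b − a·b on (0.5400, 0.1900) = 0.6274
  ¬A4 = 1 − 0.4600 = 0.5400
  (¬A4 ∨ ¬A3) ∧ ¬A4 = a·b on (0.6274, 0.5400) = 0.3388
  ¬((¬A4 ∨ ¬A3) ∧ ¬A4) = 1 − 0.3388 = 0.6612
  → value = 0.6612
Under bounded:
  ¬A4 = 1 − 0.46 = 0.54
  ¬A3 = 1 − 0.81 = 0.19
  ¬A4 ∨ ¬A3 = min(1, a+b) on (0.54, 0.19) = 0.73
  ¬A4 = 1 − 0.46 = 0.54
  (¬A4 ∨ ¬A3) ∧ ¬A4 = max(0, a+b−1) on (0.73, 0.54) = 0.27
  ¬((¬A4 ∨ ¬A3) ∧ ¬A4) = 1 − 0.27 = 0.73
  → value = 0.7300
|0.6612 − 0.7300| = 0.069

0.069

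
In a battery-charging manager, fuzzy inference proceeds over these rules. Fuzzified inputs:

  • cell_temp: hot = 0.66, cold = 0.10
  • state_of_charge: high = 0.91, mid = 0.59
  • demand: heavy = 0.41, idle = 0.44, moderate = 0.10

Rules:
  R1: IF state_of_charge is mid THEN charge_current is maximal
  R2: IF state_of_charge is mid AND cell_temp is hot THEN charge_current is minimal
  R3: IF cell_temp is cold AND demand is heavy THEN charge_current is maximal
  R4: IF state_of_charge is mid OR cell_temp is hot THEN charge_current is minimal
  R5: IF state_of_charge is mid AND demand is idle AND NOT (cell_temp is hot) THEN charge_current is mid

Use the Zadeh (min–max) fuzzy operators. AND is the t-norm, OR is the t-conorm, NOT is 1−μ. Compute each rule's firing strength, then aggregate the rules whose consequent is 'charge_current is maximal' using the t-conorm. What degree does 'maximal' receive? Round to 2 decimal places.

0.59

R1: mid=0.59 → w = 0.59
R2: mid=0.59, hot=0.66; AND[min(a, b)] → w = 0.59
R3: cold=0.10, heavy=0.41; AND[min(a, b)] → w = 0.10
R4: mid=0.59, hot=0.66; OR[max(a, b)] → w = 0.66
R5: mid=0.59, idle=0.44, ¬hot=1−0.66=0.34; AND[min(a, b)] → w = 0.34
Rules with consequent 'maximal': {R1, R3} → strengths 0.59, 0.10
Aggregate via t-conorm [max(a, b)]: 0.59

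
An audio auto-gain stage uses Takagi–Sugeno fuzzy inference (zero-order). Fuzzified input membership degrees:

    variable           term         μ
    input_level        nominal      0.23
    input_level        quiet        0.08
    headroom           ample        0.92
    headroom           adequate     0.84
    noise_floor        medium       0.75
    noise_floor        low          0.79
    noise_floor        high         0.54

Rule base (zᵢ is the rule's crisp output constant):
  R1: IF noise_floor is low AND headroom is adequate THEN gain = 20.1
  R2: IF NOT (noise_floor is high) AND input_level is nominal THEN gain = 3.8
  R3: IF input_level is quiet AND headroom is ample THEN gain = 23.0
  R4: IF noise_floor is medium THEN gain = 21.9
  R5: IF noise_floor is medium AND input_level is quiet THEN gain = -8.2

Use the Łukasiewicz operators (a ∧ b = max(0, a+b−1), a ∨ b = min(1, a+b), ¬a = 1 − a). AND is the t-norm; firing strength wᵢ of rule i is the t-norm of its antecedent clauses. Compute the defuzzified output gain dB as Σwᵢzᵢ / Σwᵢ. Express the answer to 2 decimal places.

R1 (z=20.1): low=0.79, adequate=0.84; AND[max(0, a+b−1)] → w = 0.63
R2 (z=3.8): ¬high=1−0.54=0.46, nominal=0.23; AND[max(0, a+b−1)] → w = 0.00
R3 (z=23.0): quiet=0.08, ample=0.92; AND[max(0, a+b−1)] → w = 0.00
R4 (z=21.9): medium=0.75 → w = 0.75
R5 (z=-8.2): medium=0.75, quiet=0.08; AND[max(0, a+b−1)] → w = 0.00
Weighted average = (0.63·20.1 + 0.00·3.8 + 0.00·23.0 + 0.75·21.9 + 0.00·-8.2) / (0.63 + 0.00 + 0.00 + 0.75 + 0.00)
  = 29.0880 / 1.3800 = 21.08

21.08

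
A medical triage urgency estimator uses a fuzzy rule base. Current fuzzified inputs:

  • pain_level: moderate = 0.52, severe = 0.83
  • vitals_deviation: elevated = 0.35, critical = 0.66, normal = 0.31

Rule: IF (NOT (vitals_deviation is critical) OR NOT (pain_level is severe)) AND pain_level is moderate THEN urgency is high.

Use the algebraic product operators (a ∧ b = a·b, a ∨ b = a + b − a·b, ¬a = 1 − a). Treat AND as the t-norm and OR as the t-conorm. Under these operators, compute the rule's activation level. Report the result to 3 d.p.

firing strength: (¬critical=1−0.66=0.34 OR ¬severe=1−0.83=0.17) = 0.4522; AND[a·b] with moderate=0.52 → w = 0.2351

0.235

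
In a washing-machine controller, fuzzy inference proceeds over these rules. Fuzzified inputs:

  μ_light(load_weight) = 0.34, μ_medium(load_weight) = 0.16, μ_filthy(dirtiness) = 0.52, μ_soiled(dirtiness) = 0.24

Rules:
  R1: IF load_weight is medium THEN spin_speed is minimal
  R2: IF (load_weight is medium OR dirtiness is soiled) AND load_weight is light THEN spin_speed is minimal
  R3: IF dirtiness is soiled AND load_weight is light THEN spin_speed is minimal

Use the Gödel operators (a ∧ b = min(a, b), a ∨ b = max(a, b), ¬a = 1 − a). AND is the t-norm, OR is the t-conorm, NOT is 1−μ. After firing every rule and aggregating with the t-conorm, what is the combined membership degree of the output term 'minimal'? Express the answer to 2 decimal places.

0.24

R1: medium=0.16 → w = 0.16
R2: (medium=0.16 OR soiled=0.24) = 0.24; AND[min(a, b)] with light=0.34 → w = 0.24
R3: soiled=0.24, light=0.34; AND[min(a, b)] → w = 0.24
Rules with consequent 'minimal': {R1, R2, R3} → strengths 0.16, 0.24, 0.24
Aggregate via t-conorm [max(a, b)]: 0.24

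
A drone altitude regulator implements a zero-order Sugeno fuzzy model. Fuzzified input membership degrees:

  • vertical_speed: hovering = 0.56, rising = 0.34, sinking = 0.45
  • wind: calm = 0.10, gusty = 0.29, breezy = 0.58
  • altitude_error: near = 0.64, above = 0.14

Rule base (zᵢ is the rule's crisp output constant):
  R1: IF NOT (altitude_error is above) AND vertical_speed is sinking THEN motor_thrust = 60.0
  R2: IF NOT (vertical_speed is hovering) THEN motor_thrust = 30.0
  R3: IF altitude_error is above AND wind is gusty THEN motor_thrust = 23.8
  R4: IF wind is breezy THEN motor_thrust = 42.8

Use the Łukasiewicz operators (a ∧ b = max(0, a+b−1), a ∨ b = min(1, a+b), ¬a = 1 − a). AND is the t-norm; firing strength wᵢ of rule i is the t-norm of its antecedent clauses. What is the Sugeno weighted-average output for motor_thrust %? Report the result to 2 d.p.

R1 (z=60.0): ¬above=1−0.14=0.86, sinking=0.45; AND[max(0, a+b−1)] → w = 0.31
R2 (z=30.0): ¬hovering=1−0.56=0.44 → w = 0.44
R3 (z=23.8): above=0.14, gusty=0.29; AND[max(0, a+b−1)] → w = 0.00
R4 (z=42.8): breezy=0.58 → w = 0.58
Weighted average = (0.31·60.0 + 0.44·30.0 + 0.00·23.8 + 0.58·42.8) / (0.31 + 0.44 + 0.00 + 0.58)
  = 56.6240 / 1.3300 = 42.57

42.57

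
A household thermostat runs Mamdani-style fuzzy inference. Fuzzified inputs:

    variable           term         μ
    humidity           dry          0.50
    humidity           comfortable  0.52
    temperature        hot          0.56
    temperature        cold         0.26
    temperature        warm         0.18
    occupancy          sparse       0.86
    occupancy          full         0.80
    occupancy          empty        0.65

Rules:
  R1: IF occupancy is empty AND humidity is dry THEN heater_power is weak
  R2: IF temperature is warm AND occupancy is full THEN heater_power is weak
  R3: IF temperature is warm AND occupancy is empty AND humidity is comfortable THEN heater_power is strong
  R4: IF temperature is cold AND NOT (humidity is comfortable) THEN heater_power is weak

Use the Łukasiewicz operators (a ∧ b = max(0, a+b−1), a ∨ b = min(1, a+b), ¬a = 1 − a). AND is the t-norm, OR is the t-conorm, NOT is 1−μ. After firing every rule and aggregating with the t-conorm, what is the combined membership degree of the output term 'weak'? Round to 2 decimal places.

0.15

R1: empty=0.65, dry=0.50; AND[max(0, a+b−1)] → w = 0.15
R2: warm=0.18, full=0.80; AND[max(0, a+b−1)] → w = 0.00
R3: warm=0.18, empty=0.65, comfortable=0.52; AND[max(0, a+b−1)] → w = 0.00
R4: cold=0.26, ¬comfortable=1−0.52=0.48; AND[max(0, a+b−1)] → w = 0.00
Rules with consequent 'weak': {R1, R2, R4} → strengths 0.15, 0.00, 0.00
Aggregate via t-conorm [min(1, a+b)]: 0.15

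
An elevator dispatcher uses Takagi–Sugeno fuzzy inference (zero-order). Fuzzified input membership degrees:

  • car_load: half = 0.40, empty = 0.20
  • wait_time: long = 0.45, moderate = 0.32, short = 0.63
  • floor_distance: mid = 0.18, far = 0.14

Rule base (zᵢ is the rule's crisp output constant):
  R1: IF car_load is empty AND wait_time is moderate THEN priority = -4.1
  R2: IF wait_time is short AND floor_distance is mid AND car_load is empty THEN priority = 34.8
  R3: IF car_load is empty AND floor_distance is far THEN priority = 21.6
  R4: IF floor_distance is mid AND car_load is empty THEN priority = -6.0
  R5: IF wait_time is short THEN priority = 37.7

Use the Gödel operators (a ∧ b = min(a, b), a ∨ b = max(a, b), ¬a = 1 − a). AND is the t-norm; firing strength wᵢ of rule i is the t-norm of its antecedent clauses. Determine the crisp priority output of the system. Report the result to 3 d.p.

R1 (z=-4.1): empty=0.20, moderate=0.32; AND[min(a, b)] → w = 0.20
R2 (z=34.8): short=0.63, mid=0.18, empty=0.20; AND[min(a, b)] → w = 0.18
R3 (z=21.6): empty=0.20, far=0.14; AND[min(a, b)] → w = 0.14
R4 (z=-6.0): mid=0.18, empty=0.20; AND[min(a, b)] → w = 0.18
R5 (z=37.7): short=0.63 → w = 0.63
Weighted average = (0.20·-4.1 + 0.18·34.8 + 0.14·21.6 + 0.18·-6.0 + 0.63·37.7) / (0.20 + 0.18 + 0.14 + 0.18 + 0.63)
  = 31.1390 / 1.3300 = 23.413

23.413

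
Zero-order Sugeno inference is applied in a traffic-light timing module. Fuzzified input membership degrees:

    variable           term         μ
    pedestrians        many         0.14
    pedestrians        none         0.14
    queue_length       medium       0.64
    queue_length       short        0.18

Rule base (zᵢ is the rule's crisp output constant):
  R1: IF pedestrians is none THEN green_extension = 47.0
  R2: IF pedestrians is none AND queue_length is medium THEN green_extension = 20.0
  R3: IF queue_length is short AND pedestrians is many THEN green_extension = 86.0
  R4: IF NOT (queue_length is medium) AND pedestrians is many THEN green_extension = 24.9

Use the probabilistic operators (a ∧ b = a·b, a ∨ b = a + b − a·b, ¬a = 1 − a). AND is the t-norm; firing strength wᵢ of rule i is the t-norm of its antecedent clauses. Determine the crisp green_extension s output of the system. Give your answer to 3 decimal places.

38.644

R1 (z=47.0): none=0.14 → w = 0.1400
R2 (z=20.0): none=0.14, medium=0.64; AND[a·b] → w = 0.0896
R3 (z=86.0): short=0.18, many=0.14; AND[a·b] → w = 0.0252
R4 (z=24.9): ¬medium=1−0.64=0.36, many=0.14; AND[a·b] → w = 0.0504
Weighted average = (0.1400·47.0 + 0.0896·20.0 + 0.0252·86.0 + 0.0504·24.9) / (0.1400 + 0.0896 + 0.0252 + 0.0504)
  = 11.7942 / 0.3052 = 38.644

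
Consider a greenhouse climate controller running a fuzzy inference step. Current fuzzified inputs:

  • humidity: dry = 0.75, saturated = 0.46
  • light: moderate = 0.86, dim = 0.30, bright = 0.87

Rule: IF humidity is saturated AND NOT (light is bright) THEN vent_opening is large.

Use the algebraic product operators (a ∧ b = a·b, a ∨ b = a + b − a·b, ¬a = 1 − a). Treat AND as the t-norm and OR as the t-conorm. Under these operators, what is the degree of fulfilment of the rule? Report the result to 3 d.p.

0.060

firing strength: saturated=0.46, ¬bright=1−0.87=0.13; AND[a·b] → w = 0.0598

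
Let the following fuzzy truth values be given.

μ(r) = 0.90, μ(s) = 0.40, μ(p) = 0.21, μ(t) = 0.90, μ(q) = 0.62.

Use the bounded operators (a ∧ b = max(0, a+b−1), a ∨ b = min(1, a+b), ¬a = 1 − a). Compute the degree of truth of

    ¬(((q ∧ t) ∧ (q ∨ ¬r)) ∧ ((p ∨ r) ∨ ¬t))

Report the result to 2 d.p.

q ∧ t = max(0, a+b−1) on (0.62, 0.90) = 0.52
¬r = 1 − 0.90 = 0.10
q ∨ ¬r = min(1, a+b) on (0.62, 0.10) = 0.72
(q ∧ t) ∧ (q ∨ ¬r) = max(0, a+b−1) on (0.52, 0.72) = 0.24
p ∨ r = min(1, a+b) on (0.21, 0.90) = 1.00
¬t = 1 − 0.90 = 0.10
(p ∨ r) ∨ ¬t = min(1, a+b) on (1.00, 0.10) = 1.00
((q ∧ t) ∧ (q ∨ ¬r)) ∧ ((p ∨ r) ∨ ¬t) = max(0, a+b−1) on (0.24, 1.00) = 0.24
¬(((q ∧ t) ∧ (q ∨ ¬r)) ∧ ((p ∨ r) ∨ ¬t)) = 1 − 0.24 = 0.76

0.76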